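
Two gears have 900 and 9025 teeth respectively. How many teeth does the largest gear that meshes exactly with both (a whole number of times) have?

Euclid: 9025 = 10·900 + 25; 900 = 36·25 + 0. Last nonzero remainder: 25.

25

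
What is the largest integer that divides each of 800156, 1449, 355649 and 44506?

gcd(800156, 1449): 800156 = 552·1449 + 308; 1449 = 4·308 + 217; 308 = 1·217 + 91; 217 = 2·91 + 35; 91 = 2·35 + 21; 35 = 1·21 + 14; 21 = 1·14 + 7; 14 = 2·7 + 0 → 7
gcd(7, 355649): 355649 = 50807·7 + 0 → 7
gcd(7, 44506): 44506 = 6358·7 + 0 → 7

7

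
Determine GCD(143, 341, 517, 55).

143 = 11 · 13; 341 = 11 · 31; 517 = 11 · 47; 55 = 5 · 11
gcd takes min exponent of each prime: 11 = 11

11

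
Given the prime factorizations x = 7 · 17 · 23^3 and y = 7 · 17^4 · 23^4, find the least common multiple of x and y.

max exponent per prime: 7 · 17^4 · 23^4 = 163608201127

163608201127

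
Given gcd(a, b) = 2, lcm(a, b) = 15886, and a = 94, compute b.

338

Using ab = gcd(a,b)·lcm(a,b) = 2·15886 = 31772, we get b = 31772/94 = 338.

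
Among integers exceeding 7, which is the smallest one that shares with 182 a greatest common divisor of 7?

21

Multiples of 7 above 7: 7·2, 7·3, … . Need the cofactor coprime to 182/7 = 26.
Checking s = 2, 3, … the first with gcd(s, 26) = 1 is s = 3, giving 21.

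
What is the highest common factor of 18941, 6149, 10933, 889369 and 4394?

13

18941 = 13 · 31 · 47; 6149 = 11 · 13 · 43; 10933 = 13 · 29²; 889369 = 13 · 37 · 43²; 4394 = 2 · 13³
gcd takes min exponent of each prime: 13 = 13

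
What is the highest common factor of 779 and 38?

19

Euclid: 779 = 20·38 + 19; 38 = 2·19 + 0. Last nonzero remainder: 19.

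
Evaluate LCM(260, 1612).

gcd first: 1612 = 6·260 + 52; 260 = 5·52 + 0 → gcd = 52
lcm = 260·1612/gcd = 419120/52 = 8060

8060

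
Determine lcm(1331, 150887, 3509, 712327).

336930671

lcm(1331, 150887) = 1331·150887/gcd = 200830597/121 = 1659757
lcm(1659757, 3509) = 1659757·3509/gcd = 5824087313/3509 = 1659757
lcm(1659757, 712327) = 1659757·712327/gcd = 1182289724539/3509 = 336930671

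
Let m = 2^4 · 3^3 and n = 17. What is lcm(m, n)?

7344

max exponent per prime: 2^4 · 3^3 · 17 = 7344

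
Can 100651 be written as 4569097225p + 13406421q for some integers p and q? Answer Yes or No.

No

gcd(4569097225, 13406421): 4569097225 = 340·13406421 + 10914085; 13406421 = 1·10914085 + 2492336; 10914085 = 4·2492336 + 944741; 2492336 = 2·944741 + 602854; 944741 = 1·602854 + 341887; 602854 = 1·341887 + 260967; 341887 = 1·260967 + 80920; 260967 = 3·80920 + 18207; 80920 = 4·18207 + 8092; 18207 = 2·8092 + 2023; 8092 = 4·2023 + 0 → 2023
2023 does not divide 100651, so a solution does not exist.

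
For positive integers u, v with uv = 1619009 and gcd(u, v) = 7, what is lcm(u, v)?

gcd·lcm = product, so lcm = 1619009/7 = 231287.

231287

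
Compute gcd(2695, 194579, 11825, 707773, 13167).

2695 = 5 · 7² · 11; 194579 = 7² · 11 · 19²; 11825 = 5² · 11 · 43; 707773 = 11 · 37² · 47; 13167 = 3² · 7 · 11 · 19
gcd takes min exponent of each prime: 11 = 11

11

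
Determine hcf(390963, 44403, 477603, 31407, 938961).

1083

gcd(390963, 44403): 390963 = 8·44403 + 35739; 44403 = 1·35739 + 8664; 35739 = 4·8664 + 1083; 8664 = 8·1083 + 0 → 1083
gcd(1083, 477603): 477603 = 441·1083 + 0 → 1083
gcd(1083, 31407): 31407 = 29·1083 + 0 → 1083
gcd(1083, 938961): 938961 = 867·1083 + 0 → 1083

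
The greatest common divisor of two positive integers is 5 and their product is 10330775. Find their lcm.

gcd·lcm = product, so lcm = 10330775/5 = 2066155.

2066155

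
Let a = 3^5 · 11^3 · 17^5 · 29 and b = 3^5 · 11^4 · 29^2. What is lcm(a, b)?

max exponent per prime: 3^5 · 11^4 · 17^5 · 29^2 = 4248323862608331

4248323862608331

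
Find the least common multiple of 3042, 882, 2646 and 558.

13862394

lcm(3042, 882) = 3042·882/gcd = 2683044/18 = 149058
lcm(149058, 2646) = 149058·2646/gcd = 394407468/882 = 447174
lcm(447174, 558) = 447174·558/gcd = 249523092/18 = 13862394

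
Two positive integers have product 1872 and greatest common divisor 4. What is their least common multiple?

gcd·lcm = product, so lcm = 1872/4 = 468.

468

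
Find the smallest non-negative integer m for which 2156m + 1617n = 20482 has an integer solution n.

Reduce mod 1617: 2156m ≡ 20482 (mod 1617). With g = gcd(2156, 1617) = 539 dividing 20482, divide through: 4m ≡ 38 (mod 3).
Since gcd(4, 3) = 1, m ≡ 38·(4)⁻¹ ≡ 2 (mod 3). Smallest non-negative: 2.

2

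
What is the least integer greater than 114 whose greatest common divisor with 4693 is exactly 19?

133

Multiples of 19 above 114: 19·7, 19·8, … . Need the cofactor coprime to 4693/19 = 247.
Checking s = 7, 8, … the first with gcd(s, 247) = 1 is s = 7, giving 133.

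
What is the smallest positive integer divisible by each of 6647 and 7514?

172822

6647 = 17² · 23; 7514 = 2 · 13 · 17²
max exponents: 2 · 13 · 17² · 23 = 172822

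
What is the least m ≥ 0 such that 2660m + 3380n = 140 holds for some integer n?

Reduce mod 3380: 2660m ≡ 140 (mod 3380). With g = gcd(2660, 3380) = 20 dividing 140, divide through: 133m ≡ 7 (mod 169).
Since gcd(133, 169) = 1, m ≡ 7·(133)⁻¹ ≡ 89 (mod 169). Smallest non-negative: 89.

89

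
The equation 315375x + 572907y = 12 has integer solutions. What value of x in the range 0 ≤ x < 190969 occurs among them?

77176

Euclid: 572907 = 1·315375 + 257532; 315375 = 1·257532 + 57843; 257532 = 4·57843 + 26160; 57843 = 2·26160 + 5523; 26160 = 4·5523 + 4068; 5523 = 1·4068 + 1455; 4068 = 2·1455 + 1158; 1455 = 1·1158 + 297; 1158 = 3·297 + 267; 297 = 1·267 + 30; 267 = 8·30 + 27; 30 = 1·27 + 3; 27 = 9·3 + 0 → gcd = 3; 12 = 3·4.
Back-substitution yields 315375·(19294) + 572907·(-10621) = 3, so one solution is x = 19294·4 = 77176, y = -10621·4 = -42484.
Solutions in x differ by 572907/3 = 190969; the one in [0, 190969) is 77176 mod 190969 = 77176.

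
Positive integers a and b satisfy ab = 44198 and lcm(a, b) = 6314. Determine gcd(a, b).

From gcd × lcm = ab: gcd = 44198 / 6314 = 7.

7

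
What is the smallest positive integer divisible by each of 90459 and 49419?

90459 = 3² · 19 · 23²; 49419 = 3² · 17² · 19
max exponents: 3² · 17² · 19 · 23² = 26142651

26142651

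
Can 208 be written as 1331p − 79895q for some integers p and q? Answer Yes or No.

gcd(1331, 79895): 79895 = 60·1331 + 35; 1331 = 38·35 + 1; 35 = 35·1 + 0 → 1
1 divides 208, so a solution exists.

Yes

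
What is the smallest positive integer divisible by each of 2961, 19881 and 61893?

2961 = 3² · 7 · 47; 19881 = 3² · 47²; 61893 = 3² · 13 · 23²
lcm takes max exponent of each prime: 3² · 7 · 13 · 23² · 47² = 957051459

957051459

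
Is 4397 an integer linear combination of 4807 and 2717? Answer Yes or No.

No

By Bézout, 4807u + 2717v = 4397 has integer solutions iff gcd(4807, 2717) | 4397.
Euclid: 4807 = 1·2717 + 2090; 2717 = 1·2090 + 627; 2090 = 3·627 + 209; 627 = 3·209 + 0. gcd = 209; 4397 mod 209 = 8. No.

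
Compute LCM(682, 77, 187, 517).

3814426

lcm(682, 77) = 682·77/gcd = 52514/11 = 4774
lcm(4774, 187) = 4774·187/gcd = 892738/11 = 81158
lcm(81158, 517) = 81158·517/gcd = 41958686/11 = 3814426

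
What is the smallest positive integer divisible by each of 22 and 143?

286

gcd first: 143 = 6·22 + 11; 22 = 2·11 + 0 → gcd = 11
lcm = 22·143/gcd = 3146/11 = 286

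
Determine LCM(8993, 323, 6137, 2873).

8993 = 17 · 23²; 323 = 17 · 19; 6137 = 17 · 19²; 2873 = 13² · 17
lcm takes max exponent of each prime: 13² · 17 · 19² · 23² = 548653937

548653937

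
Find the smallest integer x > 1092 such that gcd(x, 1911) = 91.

1911 = 91·21. Any x with gcd(x, 1911) = 91 is a multiple of 91, say 91s, with s coprime to 21.
Need s > 1092/91, so s ≥ 13. First s ≥ 13 with gcd(s, 21) = 1 is s = 13. Thus x = 91·13 = 1183.

1183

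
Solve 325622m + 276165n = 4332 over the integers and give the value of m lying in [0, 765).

726

Euclid: 325622 = 1·276165 + 49457; 276165 = 5·49457 + 28880; 49457 = 1·28880 + 20577; 28880 = 1·20577 + 8303; 20577 = 2·8303 + 3971; 8303 = 2·3971 + 361; 3971 = 11·361 + 0 → gcd = 361; 4332 = 361·12.
Back-substitution yields 325622·(-67) + 276165·(79) = 361, so one solution is m = -67·12 = -804, n = 79·12 = 948.
Solutions in m differ by 276165/361 = 765; the one in [0, 765) is -804 mod 765 = 726.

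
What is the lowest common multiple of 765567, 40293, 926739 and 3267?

765567 = 3² · 11² · 19 · 37; 40293 = 3² · 11² · 37; 926739 = 3² · 11² · 23 · 37; 3267 = 3³ · 11²
lcm takes max exponent of each prime: 3³ · 11² · 19 · 23 · 37 = 52824123

52824123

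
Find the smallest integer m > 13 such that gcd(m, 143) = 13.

26

gcd(m, 143) = 13 forces 13 | m; write m = 13s. Then gcd(13s, 13·11) = 13·gcd(s, 11), so need gcd(s, 11) = 1.
13s > 13 gives s ≥ 2. The least s ≥ 2 coprime to 11 is 2, so m = 13·2 = 26.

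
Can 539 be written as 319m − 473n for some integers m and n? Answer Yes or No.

Yes

By Bézout, 319m − 473n = 539 has integer solutions iff gcd(319, 473) | 539.
Euclid: 473 = 1·319 + 154; 319 = 2·154 + 11; 154 = 14·11 + 0. gcd = 11; 539 mod 11 = 0. Yes.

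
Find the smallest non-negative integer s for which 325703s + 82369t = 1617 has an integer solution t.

720

gcd(325703, 82369) = 49 (Euclid: 325703 = 3·82369 + 78596; 82369 = 1·78596 + 3773; 78596 = 20·3773 + 3136; 3773 = 1·3136 + 637; 3136 = 4·637 + 588; 637 = 1·588 + 49; 588 = 12·49 + 0), and 49 | 1617.
Extended Euclid: 325703·(-131) + 82369·(518) = 49. Scale by 33: s₀ = -4323.
General solution s = s₀ + 1681k; reducing mod 1681 gives s = 720 (and t = -2847).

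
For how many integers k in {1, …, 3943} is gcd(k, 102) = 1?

Prime factors of 102: 2, 3, 17. Count integers ≤ 3943 divisible by none of them.
By inclusion–exclusion: 3943 − ⌊3943/2⌋ − ⌊3943/3⌋ − ⌊3943/17⌋ + ⌊3943/6⌋ + ⌊3943/34⌋ + ⌊3943/51⌋ − ⌊3943/102⌋ = 1238.

1238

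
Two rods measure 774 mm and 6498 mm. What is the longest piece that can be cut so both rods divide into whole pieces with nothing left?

774 = 2 · 3² · 43
6498 = 2 · 3² · 19²
Common: 2 · 3² = 18

18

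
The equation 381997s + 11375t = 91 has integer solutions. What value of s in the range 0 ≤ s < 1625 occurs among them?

1053

Reduce mod 11375: 381997s ≡ 91 (mod 11375). With g = gcd(381997, 11375) = 7 dividing 91, divide through: 54571s ≡ 13 (mod 1625).
Since gcd(54571, 1625) = 1, s ≡ 13·(54571)⁻¹ ≡ 1053 (mod 1625). Smallest non-negative: 1053.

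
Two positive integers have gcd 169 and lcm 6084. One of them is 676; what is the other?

1521

Using mn = gcd(m,n)·lcm(m,n) = 169·6084 = 1028196, we get n = 1028196/676 = 1521.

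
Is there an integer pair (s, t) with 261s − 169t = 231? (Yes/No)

By Bézout, 261s − 169t = 231 has integer solutions iff gcd(261, 169) | 231.
Euclid: 261 = 1·169 + 92; 169 = 1·92 + 77; 92 = 1·77 + 15; 77 = 5·15 + 2; 15 = 7·2 + 1; 2 = 2·1 + 0. gcd = 1; 231 mod 1 = 0. Yes.

Yes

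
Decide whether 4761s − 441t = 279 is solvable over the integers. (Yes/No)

gcd(4761, 441): 4761 = 10·441 + 351; 441 = 1·351 + 90; 351 = 3·90 + 81; 90 = 1·81 + 9; 81 = 9·9 + 0 → 9
9 divides 279, so a solution exists.

Yes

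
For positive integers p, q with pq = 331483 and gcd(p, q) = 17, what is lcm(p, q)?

gcd·lcm = product, so lcm = 331483/17 = 19499.

19499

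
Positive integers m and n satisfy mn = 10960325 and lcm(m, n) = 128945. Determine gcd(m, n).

85

From gcd × lcm = mn: gcd = 10960325 / 128945 = 85.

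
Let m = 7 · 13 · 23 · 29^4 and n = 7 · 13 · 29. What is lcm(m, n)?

1480339133

max exponent per prime: 7 · 13 · 23 · 29^4 = 1480339133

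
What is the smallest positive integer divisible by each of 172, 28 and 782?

470764

lcm(172, 28) = 172·28/gcd = 4816/4 = 1204
lcm(1204, 782) = 1204·782/gcd = 941528/2 = 470764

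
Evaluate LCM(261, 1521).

gcd first: 1521 = 5·261 + 216; 261 = 1·216 + 45; 216 = 4·45 + 36; 45 = 1·36 + 9; 36 = 4·9 + 0 → gcd = 9
lcm = 261·1521/gcd = 396981/9 = 44109

44109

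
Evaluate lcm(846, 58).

gcd first: 846 = 14·58 + 34; 58 = 1·34 + 24; 34 = 1·24 + 10; 24 = 2·10 + 4; 10 = 2·4 + 2; 4 = 2·2 + 0 → gcd = 2
lcm = 846·58/gcd = 49068/2 = 24534

24534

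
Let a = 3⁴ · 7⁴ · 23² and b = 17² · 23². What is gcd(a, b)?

529

min exponent per shared prime: 23² = 529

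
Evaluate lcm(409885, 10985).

gcd first: 409885 = 37·10985 + 3440; 10985 = 3·3440 + 665; 3440 = 5·665 + 115; 665 = 5·115 + 90; 115 = 1·90 + 25; 90 = 3·25 + 15; 25 = 1·15 + 10; 15 = 1·10 + 5; 10 = 2·5 + 0 → gcd = 5
lcm = 409885·10985/gcd = 4502586725/5 = 900517345

900517345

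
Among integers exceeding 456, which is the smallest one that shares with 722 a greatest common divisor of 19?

475

gcd(x, 722) = 19 forces 19 | x; write x = 19s. Then gcd(19s, 19·38) = 19·gcd(s, 38), so need gcd(s, 38) = 1.
19s > 456 gives s ≥ 25. The least s ≥ 25 coprime to 38 is 25, so x = 19·25 = 475.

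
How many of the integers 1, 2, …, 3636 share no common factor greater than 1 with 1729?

2725

1729 = 7·13·19. Inclusion–exclusion on these primes:
3636 − ⌊3636/7⌋ − ⌊3636/13⌋ − ⌊3636/19⌋ + ⌊3636/91⌋ + ⌊3636/133⌋ + ⌊3636/247⌋ − ⌊3636/1729⌋ = 2725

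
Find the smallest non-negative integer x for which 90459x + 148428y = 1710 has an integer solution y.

594

Euclid: 148428 = 1·90459 + 57969; 90459 = 1·57969 + 32490; 57969 = 1·32490 + 25479; 32490 = 1·25479 + 7011; 25479 = 3·7011 + 4446; 7011 = 1·4446 + 2565; 4446 = 1·2565 + 1881; 2565 = 1·1881 + 684; 1881 = 2·684 + 513; 684 = 1·513 + 171; 513 = 3·171 + 0 → gcd = 171; 1710 = 171·10.
Back-substitution yields 90459·(233) + 148428·(-142) = 171, so one solution is x = 233·10 = 2330, y = -142·10 = -1420.
Solutions in x differ by 148428/171 = 868; the one in [0, 868) is 2330 mod 868 = 594.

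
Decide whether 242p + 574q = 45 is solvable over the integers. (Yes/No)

No

gcd(242, 574): 574 = 2·242 + 90; 242 = 2·90 + 62; 90 = 1·62 + 28; 62 = 2·28 + 6; 28 = 4·6 + 4; 6 = 1·4 + 2; 4 = 2·2 + 0 → 2
2 does not divide 45, so a solution does not exist.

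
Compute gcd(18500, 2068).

18500 = 2² · 5³ · 37
2068 = 2² · 11 · 47
Common: 2² = 4

4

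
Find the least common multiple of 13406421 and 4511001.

69753608463

gcd first: 13406421 = 2·4511001 + 4384419; 4511001 = 1·4384419 + 126582; 4384419 = 34·126582 + 80631; 126582 = 1·80631 + 45951; 80631 = 1·45951 + 34680; 45951 = 1·34680 + 11271; 34680 = 3·11271 + 867; 11271 = 13·867 + 0 → gcd = 867
lcm = 13406421·4511001/gcd = 60476378537421/867 = 69753608463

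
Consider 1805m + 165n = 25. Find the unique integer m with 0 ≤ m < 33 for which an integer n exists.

14

Euclid: 1805 = 10·165 + 155; 165 = 1·155 + 10; 155 = 15·10 + 5; 10 = 2·5 + 0 → gcd = 5; 25 = 5·5.
Back-substitution yields 1805·(16) + 165·(-175) = 5, so one solution is m = 16·5 = 80, n = -175·5 = -875.
Solutions in m differ by 165/5 = 33; the one in [0, 33) is 80 mod 33 = 14.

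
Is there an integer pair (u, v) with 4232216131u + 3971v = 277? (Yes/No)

gcd(4232216131, 3971): 4232216131 = 1065780·3971 + 3751; 3971 = 1·3751 + 220; 3751 = 17·220 + 11; 220 = 20·11 + 0 → 11
11 does not divide 277, so a solution does not exist.

No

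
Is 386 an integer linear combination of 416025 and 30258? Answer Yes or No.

By Bézout, 416025m + 30258n = 386 has integer solutions iff gcd(416025, 30258) | 386.
Euclid: 416025 = 13·30258 + 22671; 30258 = 1·22671 + 7587; 22671 = 2·7587 + 7497; 7587 = 1·7497 + 90; 7497 = 83·90 + 27; 90 = 3·27 + 9; 27 = 3·9 + 0. gcd = 9; 386 mod 9 = 8. No.

No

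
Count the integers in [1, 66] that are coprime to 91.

52

Prime factors of 91: 7, 13. Count integers ≤ 66 divisible by none of them.
By inclusion–exclusion: 66 − ⌊66/7⌋ − ⌊66/13⌋ + ⌊66/91⌋ = 52.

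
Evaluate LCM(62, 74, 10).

lcm(62, 74) = 62·74/gcd = 4588/2 = 2294
lcm(2294, 10) = 2294·10/gcd = 22940/2 = 11470

11470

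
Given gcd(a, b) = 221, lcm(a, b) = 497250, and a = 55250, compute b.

a·b = gcd·lcm = 221·497250 = 109892250, so b = 109892250/55250 = 1989.

1989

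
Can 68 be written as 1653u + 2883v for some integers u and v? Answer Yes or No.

No

gcd(1653, 2883): 2883 = 1·1653 + 1230; 1653 = 1·1230 + 423; 1230 = 2·423 + 384; 423 = 1·384 + 39; 384 = 9·39 + 33; 39 = 1·33 + 6; 33 = 5·6 + 3; 6 = 2·3 + 0 → 3
3 does not divide 68, so a solution does not exist.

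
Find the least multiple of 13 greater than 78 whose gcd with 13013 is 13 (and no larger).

13013 = 13·1001. Any t with gcd(t, 13013) = 13 is a multiple of 13, say 13s, with s coprime to 1001.
Need s > 78/13, so s ≥ 7. First s ≥ 7 with gcd(s, 1001) = 1 is s = 8. Thus t = 13·8 = 104.

104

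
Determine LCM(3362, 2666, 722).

3362 = 2 · 41²; 2666 = 2 · 31 · 43; 722 = 2 · 19²
lcm takes max exponent of each prime: 2 · 19² · 31 · 41² · 43 = 1617838106

1617838106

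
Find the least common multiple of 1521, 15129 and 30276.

lcm(1521, 15129) = 1521·15129/gcd = 23011209/9 = 2556801
lcm(2556801, 30276) = 2556801·30276/gcd = 77409707076/9 = 8601078564

8601078564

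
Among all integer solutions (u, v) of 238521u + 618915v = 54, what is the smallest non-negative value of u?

42739

Reduce mod 618915: 238521u ≡ 54 (mod 618915). With g = gcd(238521, 618915) = 3 dividing 54, divide through: 79507u ≡ 18 (mod 206305).
Since gcd(79507, 206305) = 1, u ≡ 18·(79507)⁻¹ ≡ 42739 (mod 206305). Smallest non-negative: 42739.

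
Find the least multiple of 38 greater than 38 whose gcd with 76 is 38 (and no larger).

76 = 38·2. Any t with gcd(t, 76) = 38 is a multiple of 38, say 38s, with s coprime to 2.
Need s > 38/38, so s ≥ 2. First s ≥ 2 with gcd(s, 2) = 1 is s = 3. Thus t = 38·3 = 114.

114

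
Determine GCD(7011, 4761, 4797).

gcd(7011, 4761): 7011 = 1·4761 + 2250; 4761 = 2·2250 + 261; 2250 = 8·261 + 162; 261 = 1·162 + 99; 162 = 1·99 + 63; 99 = 1·63 + 36; 63 = 1·36 + 27; 36 = 1·27 + 9; 27 = 3·9 + 0 → 9
gcd(9, 4797): 4797 = 533·9 + 0 → 9

9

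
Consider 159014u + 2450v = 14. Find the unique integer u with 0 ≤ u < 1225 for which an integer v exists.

gcd(159014, 2450) = 2 (Euclid: 159014 = 64·2450 + 2214; 2450 = 1·2214 + 236; 2214 = 9·236 + 90; 236 = 2·90 + 56; 90 = 1·56 + 34; 56 = 1·34 + 22; 34 = 1·22 + 12; 22 = 1·12 + 10; 12 = 1·10 + 2; 10 = 5·2 + 0), and 2 | 14.
Extended Euclid: 159014·(218) + 2450·(-14149) = 2. Scale by 7: u₀ = 1526.
General solution u = u₀ + 1225t; reducing mod 1225 gives u = 301 (and v = -19536).

301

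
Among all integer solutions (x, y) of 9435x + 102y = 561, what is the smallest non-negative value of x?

Euclid: 9435 = 92·102 + 51; 102 = 2·51 + 0 → gcd = 51; 561 = 51·11.
Back-substitution yields 9435·(1) + 102·(-92) = 51, so one solution is x = 1·11 = 11, y = -92·11 = -1012.
Solutions in x differ by 102/51 = 2; the one in [0, 2) is 11 mod 2 = 1.

1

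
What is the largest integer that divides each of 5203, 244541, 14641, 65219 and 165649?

5203 = 11² · 43; 244541 = 11² · 43 · 47; 14641 = 11⁴; 65219 = 7² · 11³; 165649 = 11² · 37²
gcd takes min exponent of each prime: 11² = 121

121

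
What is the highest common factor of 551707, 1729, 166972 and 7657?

13

gcd(551707, 1729): 551707 = 319·1729 + 156; 1729 = 11·156 + 13; 156 = 12·13 + 0 → 13
gcd(13, 166972): 166972 = 12844·13 + 0 → 13
gcd(13, 7657): 7657 = 589·13 + 0 → 13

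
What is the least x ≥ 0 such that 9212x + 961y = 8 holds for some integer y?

169

Reduce mod 961: 9212x ≡ 8 (mod 961). With g = gcd(9212, 961) = 1 dividing 8, divide through: 9212x ≡ 8 (mod 961).
Since gcd(9212, 961) = 1, x ≡ 8·(9212)⁻¹ ≡ 169 (mod 961). Smallest non-negative: 169.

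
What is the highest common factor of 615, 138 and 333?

gcd(615, 138): 615 = 4·138 + 63; 138 = 2·63 + 12; 63 = 5·12 + 3; 12 = 4·3 + 0 → 3
gcd(3, 333): 333 = 111·3 + 0 → 3

3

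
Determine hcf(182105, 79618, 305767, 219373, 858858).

182105 = 5 · 7 · 11² · 43; 79618 = 2 · 7 · 11² · 47; 305767 = 7 · 11² · 19²; 219373 = 7² · 11² · 37; 858858 = 2 · 3 · 7 · 11² · 13²
gcd takes min exponent of each prime: 7 · 11² = 847

847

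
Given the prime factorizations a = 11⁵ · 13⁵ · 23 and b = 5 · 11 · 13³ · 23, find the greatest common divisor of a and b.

min exponent per shared prime: 11 · 13³ · 23 = 555841

555841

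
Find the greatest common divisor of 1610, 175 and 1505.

35

1610 = 2 · 5 · 7 · 23; 175 = 5² · 7; 1505 = 5 · 7 · 43
gcd takes min exponent of each prime: 5 · 7 = 35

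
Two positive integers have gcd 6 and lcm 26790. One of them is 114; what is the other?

1410

p·q = gcd·lcm = 6·26790 = 160740, so q = 160740/114 = 1410.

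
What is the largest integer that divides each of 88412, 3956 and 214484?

4

gcd(88412, 3956): 88412 = 22·3956 + 1380; 3956 = 2·1380 + 1196; 1380 = 1·1196 + 184; 1196 = 6·184 + 92; 184 = 2·92 + 0 → 92
gcd(92, 214484): 214484 = 2331·92 + 32; 92 = 2·32 + 28; 32 = 1·28 + 4; 28 = 7·4 + 0 → 4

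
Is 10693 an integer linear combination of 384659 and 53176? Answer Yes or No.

Yes

gcd(384659, 53176): 384659 = 7·53176 + 12427; 53176 = 4·12427 + 3468; 12427 = 3·3468 + 2023; 3468 = 1·2023 + 1445; 2023 = 1·1445 + 578; 1445 = 2·578 + 289; 578 = 2·289 + 0 → 289
289 divides 10693, so a solution exists.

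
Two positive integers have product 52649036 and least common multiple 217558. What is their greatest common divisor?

242

From gcd × lcm = uv: gcd = 52649036 / 217558 = 242.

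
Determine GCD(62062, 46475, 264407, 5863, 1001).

143

gcd(62062, 46475): 62062 = 1·46475 + 15587; 46475 = 2·15587 + 15301; 15587 = 1·15301 + 286; 15301 = 53·286 + 143; 286 = 2·143 + 0 → 143
gcd(143, 264407): 264407 = 1849·143 + 0 → 143
gcd(143, 5863): 5863 = 41·143 + 0 → 143
gcd(143, 1001): 1001 = 7·143 + 0 → 143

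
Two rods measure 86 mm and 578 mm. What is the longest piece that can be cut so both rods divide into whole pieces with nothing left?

86 = 2 · 43
578 = 2 · 17²
Common: 2 = 2

2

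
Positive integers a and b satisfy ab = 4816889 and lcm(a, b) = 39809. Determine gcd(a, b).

121

From gcd × lcm = ab: gcd = 4816889 / 39809 = 121.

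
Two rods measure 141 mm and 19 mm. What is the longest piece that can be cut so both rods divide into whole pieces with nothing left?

1

Euclid: 141 = 7·19 + 8; 19 = 2·8 + 3; 8 = 2·3 + 2; 3 = 1·2 + 1; 2 = 2·1 + 0. Last nonzero remainder: 1.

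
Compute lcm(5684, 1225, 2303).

6678700

5684 = 2² · 7² · 29; 1225 = 5² · 7²; 2303 = 7² · 47
lcm takes max exponent of each prime: 2² · 5² · 7² · 29 · 47 = 6678700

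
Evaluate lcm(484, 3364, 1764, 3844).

172505654244

484 = 2² · 11²; 3364 = 2² · 29²; 1764 = 2² · 3² · 7²; 3844 = 2² · 31²
lcm takes max exponent of each prime: 2² · 3² · 7² · 11² · 29² · 31² = 172505654244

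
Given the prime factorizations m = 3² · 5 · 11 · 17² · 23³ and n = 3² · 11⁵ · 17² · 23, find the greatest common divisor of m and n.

min exponent per shared prime: 3² · 11 · 17² · 23 = 658053

658053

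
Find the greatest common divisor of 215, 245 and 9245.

gcd(215, 245): 245 = 1·215 + 30; 215 = 7·30 + 5; 30 = 6·5 + 0 → 5
gcd(5, 9245): 9245 = 1849·5 + 0 → 5

5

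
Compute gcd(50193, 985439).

50193 = 3³ · 11 · 13²
985439 = 7³ · 13² · 17
Common: 13² = 169

169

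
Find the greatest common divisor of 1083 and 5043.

1083 = 3 · 19²
5043 = 3 · 41²
Common: 3 = 3

3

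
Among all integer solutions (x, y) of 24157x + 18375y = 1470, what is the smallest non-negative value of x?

210

Reduce mod 18375: 24157x ≡ 1470 (mod 18375). With g = gcd(24157, 18375) = 49 dividing 1470, divide through: 493x ≡ 30 (mod 375).
Since gcd(493, 375) = 1, x ≡ 30·(493)⁻¹ ≡ 210 (mod 375). Smallest non-negative: 210.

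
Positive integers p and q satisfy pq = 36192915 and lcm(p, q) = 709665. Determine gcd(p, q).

gcd·lcm = product, so gcd = 36192915/709665 = 51.

51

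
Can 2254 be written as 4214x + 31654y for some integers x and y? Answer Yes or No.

Yes

gcd(4214, 31654): 31654 = 7·4214 + 2156; 4214 = 1·2156 + 2058; 2156 = 1·2058 + 98; 2058 = 21·98 + 0 → 98
98 divides 2254, so a solution exists.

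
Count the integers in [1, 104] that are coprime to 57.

66

57 = 3·19. Inclusion–exclusion on these primes:
104 − ⌊104/3⌋ − ⌊104/19⌋ + ⌊104/57⌋ = 66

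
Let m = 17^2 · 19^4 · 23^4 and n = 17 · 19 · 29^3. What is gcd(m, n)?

323

min exponent per shared prime: 17 · 19 = 323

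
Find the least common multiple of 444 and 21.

3108

444 = 2² · 3 · 37; 21 = 3 · 7
max exponents: 2² · 3 · 7 · 37 = 3108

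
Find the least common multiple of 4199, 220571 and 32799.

9460510761

4199 = 13 · 17 · 19; 220571 = 13 · 19² · 47; 32799 = 3 · 13 · 29²
lcm takes max exponent of each prime: 3 · 13 · 17 · 19² · 29² · 47 = 9460510761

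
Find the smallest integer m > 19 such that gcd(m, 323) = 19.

38

gcd(m, 323) = 19 forces 19 | m; write m = 19s. Then gcd(19s, 19·17) = 19·gcd(s, 17), so need gcd(s, 17) = 1.
19s > 19 gives s ≥ 2. The least s ≥ 2 coprime to 17 is 2, so m = 19·2 = 38.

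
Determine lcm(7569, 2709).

7569 = 3² · 29²; 2709 = 3² · 7 · 43
max exponents: 3² · 7 · 29² · 43 = 2278269

2278269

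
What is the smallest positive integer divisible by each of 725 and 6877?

725 = 5² · 29; 6877 = 13 · 23²
max exponents: 5² · 13 · 23² · 29 = 4985825

4985825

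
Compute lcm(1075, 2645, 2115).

240549525

1075 = 5² · 43; 2645 = 5 · 23²; 2115 = 3² · 5 · 47
lcm takes max exponent of each prime: 3² · 5² · 23² · 43 · 47 = 240549525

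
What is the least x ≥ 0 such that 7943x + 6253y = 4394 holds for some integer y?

gcd(7943, 6253) = 169 (Euclid: 7943 = 1·6253 + 1690; 6253 = 3·1690 + 1183; 1690 = 1·1183 + 507; 1183 = 2·507 + 169; 507 = 3·169 + 0), and 169 | 4394.
Extended Euclid: 7943·(-11) + 6253·(14) = 169. Scale by 26: x₀ = -286.
General solution x = x₀ + 37t; reducing mod 37 gives x = 10 (and y = -12).

10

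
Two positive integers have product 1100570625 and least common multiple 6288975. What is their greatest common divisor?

175

From gcd × lcm = ab: gcd = 1100570625 / 6288975 = 175.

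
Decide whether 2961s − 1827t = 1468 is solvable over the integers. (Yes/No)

By Bézout, 2961s − 1827t = 1468 has integer solutions iff gcd(2961, 1827) | 1468.
Euclid: 2961 = 1·1827 + 1134; 1827 = 1·1134 + 693; 1134 = 1·693 + 441; 693 = 1·441 + 252; 441 = 1·252 + 189; 252 = 1·189 + 63; 189 = 3·63 + 0. gcd = 63; 1468 mod 63 = 19. No.

No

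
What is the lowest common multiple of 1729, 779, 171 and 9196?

308792484

1729 = 7 · 13 · 19; 779 = 19 · 41; 171 = 3² · 19; 9196 = 2² · 11² · 19
lcm takes max exponent of each prime: 2² · 3² · 7 · 11² · 13 · 19 · 41 = 308792484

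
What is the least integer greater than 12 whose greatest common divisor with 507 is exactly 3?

15

gcd(k, 507) = 3 forces 3 | k; write k = 3s. Then gcd(3s, 3·169) = 3·gcd(s, 169), so need gcd(s, 169) = 1.
3s > 12 gives s ≥ 5. The least s ≥ 5 coprime to 169 is 5, so k = 3·5 = 15.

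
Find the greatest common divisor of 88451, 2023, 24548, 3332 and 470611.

17

gcd(88451, 2023): 88451 = 43·2023 + 1462; 2023 = 1·1462 + 561; 1462 = 2·561 + 340; 561 = 1·340 + 221; 340 = 1·221 + 119; 221 = 1·119 + 102; 119 = 1·102 + 17; 102 = 6·17 + 0 → 17
gcd(17, 24548): 24548 = 1444·17 + 0 → 17
gcd(17, 3332): 3332 = 196·17 + 0 → 17
gcd(17, 470611): 470611 = 27683·17 + 0 → 17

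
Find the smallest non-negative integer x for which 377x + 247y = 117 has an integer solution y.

Reduce mod 247: 377x ≡ 117 (mod 247). With g = gcd(377, 247) = 13 dividing 117, divide through: 29x ≡ 9 (mod 19).
Since gcd(29, 19) = 1, x ≡ 9·(29)⁻¹ ≡ 18 (mod 19). Smallest non-negative: 18.

18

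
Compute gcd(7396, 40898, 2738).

gcd(7396, 40898): 40898 = 5·7396 + 3918; 7396 = 1·3918 + 3478; 3918 = 1·3478 + 440; 3478 = 7·440 + 398; 440 = 1·398 + 42; 398 = 9·42 + 20; 42 = 2·20 + 2; 20 = 10·2 + 0 → 2
gcd(2, 2738): 2738 = 1369·2 + 0 → 2

2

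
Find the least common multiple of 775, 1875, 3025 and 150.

14066250

lcm(775, 1875) = 775·1875/gcd = 1453125/25 = 58125
lcm(58125, 3025) = 58125·3025/gcd = 175828125/25 = 7033125
lcm(7033125, 150) = 7033125·150/gcd = 1054968750/75 = 14066250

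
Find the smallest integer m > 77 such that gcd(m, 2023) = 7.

2023 = 7·289. Any m with gcd(m, 2023) = 7 is a multiple of 7, say 7s, with s coprime to 289.
Need s > 77/7, so s ≥ 12. First s ≥ 12 with gcd(s, 289) = 1 is s = 12. Thus m = 7·12 = 84.

84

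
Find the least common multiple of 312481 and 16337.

312481 = 13² · 43²; 16337 = 17 · 31²
max exponents: 13² · 17 · 31² · 43² = 5105002097

5105002097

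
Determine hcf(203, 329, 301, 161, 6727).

7

gcd(203, 329): 329 = 1·203 + 126; 203 = 1·126 + 77; 126 = 1·77 + 49; 77 = 1·49 + 28; 49 = 1·28 + 21; 28 = 1·21 + 7; 21 = 3·7 + 0 → 7
gcd(7, 301): 301 = 43·7 + 0 → 7
gcd(7, 161): 161 = 23·7 + 0 → 7
gcd(7, 6727): 6727 = 961·7 + 0 → 7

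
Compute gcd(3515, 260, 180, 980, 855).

5

3515 = 5 · 19 · 37; 260 = 2² · 5 · 13; 180 = 2² · 3² · 5; 980 = 2² · 5 · 7²; 855 = 3² · 5 · 19
gcd takes min exponent of each prime: 5 = 5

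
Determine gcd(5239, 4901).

Euclid: 5239 = 1·4901 + 338; 4901 = 14·338 + 169; 338 = 2·169 + 0. Last nonzero remainder: 169.

169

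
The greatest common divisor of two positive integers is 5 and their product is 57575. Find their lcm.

For any two positive integers, gcd × lcm equals their product. Hence lcm = 57575 / 5 = 11515.

11515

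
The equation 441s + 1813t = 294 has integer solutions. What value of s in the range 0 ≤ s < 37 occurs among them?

13

Reduce mod 1813: 441s ≡ 294 (mod 1813). With g = gcd(441, 1813) = 49 dividing 294, divide through: 9s ≡ 6 (mod 37).
Since gcd(9, 37) = 1, s ≡ 6·(9)⁻¹ ≡ 13 (mod 37). Smallest non-negative: 13.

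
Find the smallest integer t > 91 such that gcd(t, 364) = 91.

273

Multiples of 91 above 91: 91·2, 91·3, … . Need the cofactor coprime to 364/91 = 4.
Checking s = 2, 3, … the first with gcd(s, 4) = 1 is s = 3, giving 273.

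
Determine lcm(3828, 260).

3828 = 2² · 3 · 11 · 29; 260 = 2² · 5 · 13
max exponents: 2² · 3 · 5 · 11 · 13 · 29 = 248820

248820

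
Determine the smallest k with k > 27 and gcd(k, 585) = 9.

gcd(k, 585) = 9 forces 9 | k; write k = 9s. Then gcd(9s, 9·65) = 9·gcd(s, 65), so need gcd(s, 65) = 1.
9s > 27 gives s ≥ 4. The least s ≥ 4 coprime to 65 is 4, so k = 9·4 = 36.

36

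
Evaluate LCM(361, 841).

303601

gcd first: 841 = 2·361 + 119; 361 = 3·119 + 4; 119 = 29·4 + 3; 4 = 1·3 + 1; 3 = 3·1 + 0 → gcd = 1
lcm = 361·841/gcd = 303601/1 = 303601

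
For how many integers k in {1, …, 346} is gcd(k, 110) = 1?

Prime factors of 110: 2, 5, 11. Count integers ≤ 346 divisible by none of them.
By inclusion–exclusion: 346 − ⌊346/2⌋ − ⌊346/5⌋ − ⌊346/11⌋ + ⌊346/10⌋ + ⌊346/22⌋ + ⌊346/55⌋ − ⌊346/110⌋ = 125.

125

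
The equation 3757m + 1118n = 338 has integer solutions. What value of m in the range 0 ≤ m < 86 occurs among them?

Reduce mod 1118: 3757m ≡ 338 (mod 1118). With g = gcd(3757, 1118) = 13 dividing 338, divide through: 289m ≡ 26 (mod 86).
Since gcd(289, 86) = 1, m ≡ 26·(289)⁻¹ ≡ 48 (mod 86). Smallest non-negative: 48.

48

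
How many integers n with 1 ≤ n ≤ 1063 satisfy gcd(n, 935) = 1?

728

Prime factors of 935: 5, 11, 17. Count integers ≤ 1063 divisible by none of them.
By inclusion–exclusion: 1063 − ⌊1063/5⌋ − ⌊1063/11⌋ − ⌊1063/17⌋ + ⌊1063/55⌋ + ⌊1063/85⌋ + ⌊1063/187⌋ − ⌊1063/935⌋ = 728.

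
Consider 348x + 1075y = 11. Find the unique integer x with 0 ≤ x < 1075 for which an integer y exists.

207

gcd(348, 1075) = 1 (Euclid: 1075 = 3·348 + 31; 348 = 11·31 + 7; 31 = 4·7 + 3; 7 = 2·3 + 1; 3 = 3·1 + 0), and 1 | 11.
Extended Euclid: 348·(312) + 1075·(-101) = 1. Scale by 11: x₀ = 3432.
General solution x = x₀ + 1075t; reducing mod 1075 gives x = 207 (and y = -67).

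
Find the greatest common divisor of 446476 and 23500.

4

Euclid: 446476 = 18·23500 + 23476; 23500 = 1·23476 + 24; 23476 = 978·24 + 4; 24 = 6·4 + 0. Last nonzero remainder: 4.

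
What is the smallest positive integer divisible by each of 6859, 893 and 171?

2901357

lcm(6859, 893) = 6859·893/gcd = 6125087/19 = 322373
lcm(322373, 171) = 322373·171/gcd = 55125783/19 = 2901357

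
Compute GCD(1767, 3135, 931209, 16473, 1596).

57

gcd(1767, 3135): 3135 = 1·1767 + 1368; 1767 = 1·1368 + 399; 1368 = 3·399 + 171; 399 = 2·171 + 57; 171 = 3·57 + 0 → 57
gcd(57, 931209): 931209 = 16337·57 + 0 → 57
gcd(57, 16473): 16473 = 289·57 + 0 → 57
gcd(57, 1596): 1596 = 28·57 + 0 → 57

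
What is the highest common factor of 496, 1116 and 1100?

496 = 2⁴ · 31; 1116 = 2² · 3² · 31; 1100 = 2² · 5² · 11
gcd takes min exponent of each prime: 2² = 4

4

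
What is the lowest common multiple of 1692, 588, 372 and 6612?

1692 = 2² · 3² · 47; 588 = 2² · 3 · 7²; 372 = 2² · 3 · 31; 6612 = 2² · 3 · 19 · 29
lcm takes max exponent of each prime: 2² · 3² · 7² · 19 · 29 · 31 · 47 = 1416151548

1416151548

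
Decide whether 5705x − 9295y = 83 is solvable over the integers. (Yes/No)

No

gcd(5705, 9295): 9295 = 1·5705 + 3590; 5705 = 1·3590 + 2115; 3590 = 1·2115 + 1475; 2115 = 1·1475 + 640; 1475 = 2·640 + 195; 640 = 3·195 + 55; 195 = 3·55 + 30; 55 = 1·30 + 25; 30 = 1·25 + 5; 25 = 5·5 + 0 → 5
5 does not divide 83, so a solution does not exist.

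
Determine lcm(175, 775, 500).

108500

175 = 5² · 7; 775 = 5² · 31; 500 = 2² · 5³
lcm takes max exponent of each prime: 2² · 5³ · 7 · 31 = 108500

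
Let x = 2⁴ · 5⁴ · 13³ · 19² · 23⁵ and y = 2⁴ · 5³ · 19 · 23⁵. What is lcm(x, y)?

max exponent per prime: 2⁴ · 5⁴ · 13³ · 19² · 23⁵ = 51047730511310000

51047730511310000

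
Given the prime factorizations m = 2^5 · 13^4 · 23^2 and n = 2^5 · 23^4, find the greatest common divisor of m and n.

16928

min exponent per shared prime: 2^5 · 23^2 = 16928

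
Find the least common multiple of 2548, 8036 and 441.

940212

lcm(2548, 8036) = 2548·8036/gcd = 20475728/196 = 104468
lcm(104468, 441) = 104468·441/gcd = 46070388/49 = 940212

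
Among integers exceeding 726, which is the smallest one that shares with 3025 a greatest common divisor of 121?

847

gcd(t, 3025) = 121 forces 121 | t; write t = 121s. Then gcd(121s, 121·25) = 121·gcd(s, 25), so need gcd(s, 25) = 1.
121s > 726 gives s ≥ 7. The least s ≥ 7 coprime to 25 is 7, so t = 121·7 = 847.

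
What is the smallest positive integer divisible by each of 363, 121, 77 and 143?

lcm(363, 121) = 363·121/gcd = 43923/121 = 363
lcm(363, 77) = 363·77/gcd = 27951/11 = 2541
lcm(2541, 143) = 2541·143/gcd = 363363/11 = 33033

33033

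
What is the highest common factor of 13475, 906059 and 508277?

539

13475 = 5² · 7² · 11; 906059 = 7² · 11 · 41²; 508277 = 7² · 11 · 23 · 41
gcd takes min exponent of each prime: 7² · 11 = 539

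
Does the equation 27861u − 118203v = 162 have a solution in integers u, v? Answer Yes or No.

By Bézout, 27861u − 118203v = 162 has integer solutions iff gcd(27861, 118203) | 162.
Euclid: 118203 = 4·27861 + 6759; 27861 = 4·6759 + 825; 6759 = 8·825 + 159; 825 = 5·159 + 30; 159 = 5·30 + 9; 30 = 3·9 + 3; 9 = 3·3 + 0. gcd = 3; 162 mod 3 = 0. Yes.

Yes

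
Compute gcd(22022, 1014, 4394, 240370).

gcd(22022, 1014): 22022 = 21·1014 + 728; 1014 = 1·728 + 286; 728 = 2·286 + 156; 286 = 1·156 + 130; 156 = 1·130 + 26; 130 = 5·26 + 0 → 26
gcd(26, 4394): 4394 = 169·26 + 0 → 26
gcd(26, 240370): 240370 = 9245·26 + 0 → 26

26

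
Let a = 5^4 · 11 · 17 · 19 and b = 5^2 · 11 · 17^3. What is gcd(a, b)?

4675

min exponent per shared prime: 5^2 · 11 · 17 = 4675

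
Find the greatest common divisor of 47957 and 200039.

119

47957 = 7 · 13 · 17 · 31
200039 = 7 · 17 · 41²
Common: 7 · 17 = 119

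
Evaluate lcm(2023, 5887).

1701343

2023 = 7 · 17²; 5887 = 7 · 29²
max exponents: 7 · 17² · 29² = 1701343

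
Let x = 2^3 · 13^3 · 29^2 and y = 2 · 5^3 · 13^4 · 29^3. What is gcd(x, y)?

3695354

min exponent per shared prime: 2 · 13^3 · 29^2 = 3695354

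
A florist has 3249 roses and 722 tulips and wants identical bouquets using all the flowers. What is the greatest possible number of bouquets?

Euclid: 3249 = 4·722 + 361; 722 = 2·361 + 0. Last nonzero remainder: 361.

361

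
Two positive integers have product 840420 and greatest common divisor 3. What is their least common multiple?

gcd·lcm = product, so lcm = 840420/3 = 280140.

280140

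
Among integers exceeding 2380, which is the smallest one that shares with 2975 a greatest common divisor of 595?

2975 = 595·5. Any t with gcd(t, 2975) = 595 is a multiple of 595, say 595s, with s coprime to 5.
Need s > 2380/595, so s ≥ 5. First s ≥ 5 with gcd(s, 5) = 1 is s = 6. Thus t = 595·6 = 3570.

3570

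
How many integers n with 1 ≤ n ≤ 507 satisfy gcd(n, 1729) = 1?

1729 = 7·13·19. Inclusion–exclusion on these primes:
507 − ⌊507/7⌋ − ⌊507/13⌋ − ⌊507/19⌋ + ⌊507/91⌋ + ⌊507/133⌋ + ⌊507/247⌋ − ⌊507/1729⌋ = 380

380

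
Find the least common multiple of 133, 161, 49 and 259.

792281

133 = 7 · 19; 161 = 7 · 23; 49 = 7²; 259 = 7 · 37
lcm takes max exponent of each prime: 7² · 19 · 23 · 37 = 792281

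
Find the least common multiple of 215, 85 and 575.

215 = 5 · 43; 85 = 5 · 17; 575 = 5² · 23
lcm takes max exponent of each prime: 5² · 17 · 23 · 43 = 420325

420325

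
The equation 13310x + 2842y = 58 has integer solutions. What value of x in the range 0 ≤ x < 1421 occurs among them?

gcd(13310, 2842) = 2 (Euclid: 13310 = 4·2842 + 1942; 2842 = 1·1942 + 900; 1942 = 2·900 + 142; 900 = 6·142 + 48; 142 = 2·48 + 46; 48 = 1·46 + 2; 46 = 23·2 + 0), and 2 | 58.
Extended Euclid: 13310·(-60) + 2842·(281) = 2. Scale by 29: x₀ = -1740.
General solution x = x₀ + 1421t; reducing mod 1421 gives x = 1102 (and y = -5161).

1102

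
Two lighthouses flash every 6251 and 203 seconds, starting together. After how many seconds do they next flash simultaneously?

181279

gcd first: 6251 = 30·203 + 161; 203 = 1·161 + 42; 161 = 3·42 + 35; 42 = 1·35 + 7; 35 = 5·7 + 0 → gcd = 7
lcm = 6251·203/gcd = 1268953/7 = 181279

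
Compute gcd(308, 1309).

308 = 2² · 7 · 11
1309 = 7 · 11 · 17
Common: 7 · 11 = 77

77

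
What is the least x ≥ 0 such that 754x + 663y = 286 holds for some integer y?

25

Reduce mod 663: 754x ≡ 286 (mod 663). With g = gcd(754, 663) = 13 dividing 286, divide through: 58x ≡ 22 (mod 51).
Since gcd(58, 51) = 1, x ≡ 22·(58)⁻¹ ≡ 25 (mod 51). Smallest non-negative: 25.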